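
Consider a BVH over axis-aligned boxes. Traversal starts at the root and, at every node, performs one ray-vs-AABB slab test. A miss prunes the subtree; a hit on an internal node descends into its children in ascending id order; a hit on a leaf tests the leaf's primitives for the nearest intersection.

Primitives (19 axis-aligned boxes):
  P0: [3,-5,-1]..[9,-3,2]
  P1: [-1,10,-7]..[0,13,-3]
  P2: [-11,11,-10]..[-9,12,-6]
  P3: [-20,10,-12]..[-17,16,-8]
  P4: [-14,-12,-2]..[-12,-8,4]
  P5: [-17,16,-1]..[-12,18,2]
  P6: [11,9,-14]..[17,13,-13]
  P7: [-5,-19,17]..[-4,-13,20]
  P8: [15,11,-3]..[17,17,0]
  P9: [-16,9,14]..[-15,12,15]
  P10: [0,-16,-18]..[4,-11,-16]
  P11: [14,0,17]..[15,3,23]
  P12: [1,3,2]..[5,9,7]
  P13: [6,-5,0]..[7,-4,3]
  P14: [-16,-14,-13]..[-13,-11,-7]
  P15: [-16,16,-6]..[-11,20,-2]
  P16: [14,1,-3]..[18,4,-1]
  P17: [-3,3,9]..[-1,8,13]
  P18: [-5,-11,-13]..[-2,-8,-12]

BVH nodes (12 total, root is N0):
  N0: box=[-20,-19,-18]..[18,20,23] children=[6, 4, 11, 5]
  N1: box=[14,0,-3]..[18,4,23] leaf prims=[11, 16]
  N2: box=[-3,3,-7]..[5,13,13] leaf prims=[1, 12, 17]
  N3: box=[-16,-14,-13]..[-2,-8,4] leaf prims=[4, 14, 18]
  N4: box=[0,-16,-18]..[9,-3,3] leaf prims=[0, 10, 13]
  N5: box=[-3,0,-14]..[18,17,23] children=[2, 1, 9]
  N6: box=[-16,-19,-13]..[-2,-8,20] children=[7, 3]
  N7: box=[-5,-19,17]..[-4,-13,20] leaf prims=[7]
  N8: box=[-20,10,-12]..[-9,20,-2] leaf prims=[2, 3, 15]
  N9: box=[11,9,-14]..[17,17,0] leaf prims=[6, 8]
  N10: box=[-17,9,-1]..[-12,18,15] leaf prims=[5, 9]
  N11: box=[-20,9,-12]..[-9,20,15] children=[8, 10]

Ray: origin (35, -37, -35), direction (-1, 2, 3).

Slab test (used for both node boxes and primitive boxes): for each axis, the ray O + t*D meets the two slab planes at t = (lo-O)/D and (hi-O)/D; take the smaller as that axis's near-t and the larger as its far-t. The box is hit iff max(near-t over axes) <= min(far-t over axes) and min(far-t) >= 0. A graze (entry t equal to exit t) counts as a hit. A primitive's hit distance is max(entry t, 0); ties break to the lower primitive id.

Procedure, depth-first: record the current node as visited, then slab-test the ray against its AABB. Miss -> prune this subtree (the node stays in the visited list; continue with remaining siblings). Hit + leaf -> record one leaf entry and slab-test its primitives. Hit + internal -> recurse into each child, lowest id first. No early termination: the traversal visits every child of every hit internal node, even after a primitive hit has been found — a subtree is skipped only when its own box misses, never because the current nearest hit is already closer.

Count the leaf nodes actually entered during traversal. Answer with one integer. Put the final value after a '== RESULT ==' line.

Walk:
N0 x:[17,55] y:[9,57/2] z:[17/3,58/3] -> hit [17,58/3], descend [4, 5, 6, 11]
  N4 x:[26,35] y:[21/2,17] z:[17/3,38/3] -> miss, prune
  N5 x:[17,38] y:[37/2,27] z:[7,58/3] -> hit [37/2,58/3], descend [1, 2, 9]
    N1 x:[17,21] y:[37/2,41/2] z:[32/3,58/3] -> hit [37/2,58/3] leaf, test {P11(miss), P16(miss)}
    N2 x:[30,38] y:[20,25] z:[28/3,16] -> miss, prune
    N9 x:[18,24] y:[23,27] z:[7,35/3] -> miss, prune
  N6 x:[37,51] y:[9,29/2] z:[22/3,55/3] -> miss, prune
  N11 x:[44,55] y:[23,57/2] z:[23/3,50/3] -> miss, prune

Visited [0, 4, 5, 1, 2, 9, 6, 11]. Tests: 8 box, 1 leaf. Nearest: miss.

== RESULT ==
1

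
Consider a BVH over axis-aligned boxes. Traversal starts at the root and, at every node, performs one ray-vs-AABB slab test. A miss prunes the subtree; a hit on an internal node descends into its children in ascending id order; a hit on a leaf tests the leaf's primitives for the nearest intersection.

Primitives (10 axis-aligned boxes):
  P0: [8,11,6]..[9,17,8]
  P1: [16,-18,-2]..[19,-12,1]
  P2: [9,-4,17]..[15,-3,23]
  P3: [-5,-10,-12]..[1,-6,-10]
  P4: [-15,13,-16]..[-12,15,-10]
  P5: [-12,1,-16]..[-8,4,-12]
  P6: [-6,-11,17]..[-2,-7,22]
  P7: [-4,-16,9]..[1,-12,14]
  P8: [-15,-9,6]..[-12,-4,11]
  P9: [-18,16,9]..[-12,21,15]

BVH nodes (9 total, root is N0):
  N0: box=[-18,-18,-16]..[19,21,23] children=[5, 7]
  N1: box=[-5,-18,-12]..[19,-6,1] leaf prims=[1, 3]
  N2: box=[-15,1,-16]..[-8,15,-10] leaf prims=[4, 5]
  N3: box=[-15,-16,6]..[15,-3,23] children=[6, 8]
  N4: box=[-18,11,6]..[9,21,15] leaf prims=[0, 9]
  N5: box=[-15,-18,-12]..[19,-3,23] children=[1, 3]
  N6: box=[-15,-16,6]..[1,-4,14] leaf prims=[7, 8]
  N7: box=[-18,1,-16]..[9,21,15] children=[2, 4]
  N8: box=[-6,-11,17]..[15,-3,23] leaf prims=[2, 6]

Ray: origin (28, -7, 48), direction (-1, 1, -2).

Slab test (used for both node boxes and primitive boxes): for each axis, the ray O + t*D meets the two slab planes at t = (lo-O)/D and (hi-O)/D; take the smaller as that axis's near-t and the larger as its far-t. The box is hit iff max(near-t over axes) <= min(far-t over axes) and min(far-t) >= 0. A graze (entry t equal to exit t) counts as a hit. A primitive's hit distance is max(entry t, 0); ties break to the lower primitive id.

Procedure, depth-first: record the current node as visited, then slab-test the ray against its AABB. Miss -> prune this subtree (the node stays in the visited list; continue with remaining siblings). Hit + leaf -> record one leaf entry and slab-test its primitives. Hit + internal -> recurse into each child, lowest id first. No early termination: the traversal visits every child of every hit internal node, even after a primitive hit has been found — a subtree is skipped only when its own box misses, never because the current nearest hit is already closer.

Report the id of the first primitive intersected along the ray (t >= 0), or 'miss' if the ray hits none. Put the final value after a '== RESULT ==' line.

Trace the traversal:
N0 x:[9,46] y:[-11,28] z:[25/2,32] -> hit [25/2,28], descend [5, 7]
  N5 x:[9,43] y:[-11,4] z:[25/2,30] -> miss, prune
  N7 x:[19,46] y:[8,28] z:[33/2,32] -> hit [19,28], descend [2, 4]
    N2 x:[36,43] y:[8,22] z:[29,32] -> miss, prune
    N4 x:[19,46] y:[18,28] z:[33/2,21] -> hit [19,21] leaf, test {P0@t=20, P9(miss)}

order=[0, 5, 7, 2, 4]  |boxes|=5  |leaves|=1  hit=P0

== RESULT ==
0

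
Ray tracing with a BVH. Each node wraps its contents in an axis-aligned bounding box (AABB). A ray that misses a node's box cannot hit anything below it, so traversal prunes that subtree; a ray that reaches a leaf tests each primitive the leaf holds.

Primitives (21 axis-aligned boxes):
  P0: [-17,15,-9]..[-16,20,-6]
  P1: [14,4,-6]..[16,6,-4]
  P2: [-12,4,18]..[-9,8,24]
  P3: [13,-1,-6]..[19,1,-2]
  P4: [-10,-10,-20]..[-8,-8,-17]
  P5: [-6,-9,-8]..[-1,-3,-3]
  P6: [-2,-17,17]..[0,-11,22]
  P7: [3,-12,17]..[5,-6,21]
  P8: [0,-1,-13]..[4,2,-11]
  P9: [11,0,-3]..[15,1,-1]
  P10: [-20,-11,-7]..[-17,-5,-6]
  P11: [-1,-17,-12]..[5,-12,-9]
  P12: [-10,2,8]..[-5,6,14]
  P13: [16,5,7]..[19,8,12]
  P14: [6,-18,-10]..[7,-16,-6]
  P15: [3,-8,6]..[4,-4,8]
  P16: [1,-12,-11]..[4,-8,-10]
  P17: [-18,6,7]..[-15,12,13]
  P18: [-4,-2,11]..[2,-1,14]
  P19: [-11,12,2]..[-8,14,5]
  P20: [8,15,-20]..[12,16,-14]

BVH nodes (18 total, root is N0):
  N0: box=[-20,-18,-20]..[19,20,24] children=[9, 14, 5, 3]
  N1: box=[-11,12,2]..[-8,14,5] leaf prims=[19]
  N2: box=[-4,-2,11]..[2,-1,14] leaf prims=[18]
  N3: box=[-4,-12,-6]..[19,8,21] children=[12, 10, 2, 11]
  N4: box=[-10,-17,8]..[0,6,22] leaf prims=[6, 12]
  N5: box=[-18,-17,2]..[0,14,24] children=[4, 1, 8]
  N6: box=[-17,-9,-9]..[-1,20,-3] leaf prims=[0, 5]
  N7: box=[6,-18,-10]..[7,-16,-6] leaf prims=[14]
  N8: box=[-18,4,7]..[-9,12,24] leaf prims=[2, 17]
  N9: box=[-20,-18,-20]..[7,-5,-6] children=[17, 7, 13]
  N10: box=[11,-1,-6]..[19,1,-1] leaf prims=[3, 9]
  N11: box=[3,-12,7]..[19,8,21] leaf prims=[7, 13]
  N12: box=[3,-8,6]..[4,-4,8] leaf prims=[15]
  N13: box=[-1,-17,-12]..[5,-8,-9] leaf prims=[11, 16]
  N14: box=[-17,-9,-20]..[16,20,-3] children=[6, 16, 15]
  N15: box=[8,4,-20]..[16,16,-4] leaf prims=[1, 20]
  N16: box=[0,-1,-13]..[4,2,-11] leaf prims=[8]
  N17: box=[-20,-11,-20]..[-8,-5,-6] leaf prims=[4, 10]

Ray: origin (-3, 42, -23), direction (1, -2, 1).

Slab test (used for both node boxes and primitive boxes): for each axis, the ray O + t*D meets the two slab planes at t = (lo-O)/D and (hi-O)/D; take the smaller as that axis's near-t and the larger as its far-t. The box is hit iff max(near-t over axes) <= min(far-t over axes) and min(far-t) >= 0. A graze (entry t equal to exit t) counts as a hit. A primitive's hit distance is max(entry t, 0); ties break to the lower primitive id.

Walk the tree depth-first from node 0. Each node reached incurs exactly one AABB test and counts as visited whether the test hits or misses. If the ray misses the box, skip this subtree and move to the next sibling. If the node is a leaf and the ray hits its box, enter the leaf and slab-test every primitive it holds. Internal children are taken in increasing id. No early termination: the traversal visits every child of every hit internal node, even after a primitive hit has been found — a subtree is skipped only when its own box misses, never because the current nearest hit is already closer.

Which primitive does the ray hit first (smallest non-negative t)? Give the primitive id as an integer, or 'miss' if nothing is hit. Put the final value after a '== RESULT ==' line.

Trace the traversal:
N0 x:[-17,22] y:[11,30] z:[3,47] -> hit [11,22], descend [3, 5, 9, 14]
  N3 x:[-1,22] y:[17,27] z:[17,44] -> hit [17,22], descend [2, 10, 11, 12]
    N2 x:[-1,5] y:[43/2,22] z:[34,37] -> miss, prune
    N10 x:[14,22] y:[41/2,43/2] z:[17,22] -> hit [41/2,43/2] leaf, test {P3@t=41/2, P9(miss)}
    N11 x:[6,22] y:[17,27] z:[30,44] -> miss, prune
    N12 x:[6,7] y:[23,25] z:[29,31] -> miss, prune
  N5 x:[-15,3] y:[14,59/2] z:[25,47] -> miss, prune
  N9 x:[-17,10] y:[47/2,30] z:[3,17] -> miss, prune
  N14 x:[-14,19] y:[11,51/2] z:[3,20] -> hit [11,19], descend [6, 15, 16]
    N6 x:[-14,2] y:[11,51/2] z:[14,20] -> miss, prune
    N15 x:[11,19] y:[13,19] z:[3,19] -> hit [13,19] leaf, test {P1@t=18, P20(miss)}
    N16 x:[3,7] y:[20,43/2] z:[10,12] -> miss, prune

order=[0, 3, 2, 10, 11, 12, 5, 9, 14, 6, 15, 16]  |boxes|=12  |leaves|=2  hit=P1

== RESULT ==
1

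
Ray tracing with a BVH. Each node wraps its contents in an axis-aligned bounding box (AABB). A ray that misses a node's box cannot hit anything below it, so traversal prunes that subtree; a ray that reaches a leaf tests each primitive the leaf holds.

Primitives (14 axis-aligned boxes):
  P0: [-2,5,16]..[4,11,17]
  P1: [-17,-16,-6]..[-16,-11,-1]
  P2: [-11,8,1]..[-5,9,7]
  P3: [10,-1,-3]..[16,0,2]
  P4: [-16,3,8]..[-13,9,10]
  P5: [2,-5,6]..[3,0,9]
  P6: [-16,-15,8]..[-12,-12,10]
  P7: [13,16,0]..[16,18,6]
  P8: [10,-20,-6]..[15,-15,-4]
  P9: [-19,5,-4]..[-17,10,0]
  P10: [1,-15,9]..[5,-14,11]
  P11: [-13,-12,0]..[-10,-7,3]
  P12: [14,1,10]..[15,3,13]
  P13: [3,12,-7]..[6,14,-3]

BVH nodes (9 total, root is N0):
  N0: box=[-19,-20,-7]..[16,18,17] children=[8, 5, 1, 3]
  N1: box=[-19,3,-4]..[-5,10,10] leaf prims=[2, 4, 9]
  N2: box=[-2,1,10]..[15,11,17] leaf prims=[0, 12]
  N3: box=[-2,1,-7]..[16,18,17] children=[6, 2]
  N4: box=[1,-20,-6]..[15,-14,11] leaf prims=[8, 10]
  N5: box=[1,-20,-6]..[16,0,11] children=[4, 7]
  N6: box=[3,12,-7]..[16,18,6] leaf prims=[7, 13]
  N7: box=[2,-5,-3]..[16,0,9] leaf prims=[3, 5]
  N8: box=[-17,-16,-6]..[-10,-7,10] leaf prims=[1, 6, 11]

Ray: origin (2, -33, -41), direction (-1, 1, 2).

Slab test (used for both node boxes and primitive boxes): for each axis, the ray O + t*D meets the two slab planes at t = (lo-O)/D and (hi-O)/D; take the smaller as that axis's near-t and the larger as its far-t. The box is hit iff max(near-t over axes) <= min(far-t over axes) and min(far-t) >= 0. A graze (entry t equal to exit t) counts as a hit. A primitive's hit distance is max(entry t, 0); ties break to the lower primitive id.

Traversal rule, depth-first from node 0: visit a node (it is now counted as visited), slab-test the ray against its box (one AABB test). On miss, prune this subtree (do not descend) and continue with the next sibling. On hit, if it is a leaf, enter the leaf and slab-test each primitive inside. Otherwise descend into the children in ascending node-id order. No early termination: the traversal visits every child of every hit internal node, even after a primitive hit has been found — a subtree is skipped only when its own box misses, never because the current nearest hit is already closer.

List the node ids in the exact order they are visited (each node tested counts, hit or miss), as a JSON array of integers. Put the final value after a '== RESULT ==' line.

Trace the traversal:
N0 x:[-14,21] y:[13,51] z:[17,29] -> hit [17,21], descend [1, 3, 5, 8]
  N1 x:[7,21] y:[36,43] z:[37/2,51/2] -> miss, prune
  N3 x:[-14,4] y:[34,51] z:[17,29] -> miss, prune
  N5 x:[-14,1] y:[13,33] z:[35/2,26] -> miss, prune
  N8 x:[12,19] y:[17,26] z:[35/2,51/2] -> hit [35/2,19] leaf, test {P1@t=18, P6(miss), P11(miss)}

Visited [0, 1, 3, 5, 8]. Tests: 5 box, 1 leaf. Nearest: P1.

== RESULT ==
[0, 1, 3, 5, 8]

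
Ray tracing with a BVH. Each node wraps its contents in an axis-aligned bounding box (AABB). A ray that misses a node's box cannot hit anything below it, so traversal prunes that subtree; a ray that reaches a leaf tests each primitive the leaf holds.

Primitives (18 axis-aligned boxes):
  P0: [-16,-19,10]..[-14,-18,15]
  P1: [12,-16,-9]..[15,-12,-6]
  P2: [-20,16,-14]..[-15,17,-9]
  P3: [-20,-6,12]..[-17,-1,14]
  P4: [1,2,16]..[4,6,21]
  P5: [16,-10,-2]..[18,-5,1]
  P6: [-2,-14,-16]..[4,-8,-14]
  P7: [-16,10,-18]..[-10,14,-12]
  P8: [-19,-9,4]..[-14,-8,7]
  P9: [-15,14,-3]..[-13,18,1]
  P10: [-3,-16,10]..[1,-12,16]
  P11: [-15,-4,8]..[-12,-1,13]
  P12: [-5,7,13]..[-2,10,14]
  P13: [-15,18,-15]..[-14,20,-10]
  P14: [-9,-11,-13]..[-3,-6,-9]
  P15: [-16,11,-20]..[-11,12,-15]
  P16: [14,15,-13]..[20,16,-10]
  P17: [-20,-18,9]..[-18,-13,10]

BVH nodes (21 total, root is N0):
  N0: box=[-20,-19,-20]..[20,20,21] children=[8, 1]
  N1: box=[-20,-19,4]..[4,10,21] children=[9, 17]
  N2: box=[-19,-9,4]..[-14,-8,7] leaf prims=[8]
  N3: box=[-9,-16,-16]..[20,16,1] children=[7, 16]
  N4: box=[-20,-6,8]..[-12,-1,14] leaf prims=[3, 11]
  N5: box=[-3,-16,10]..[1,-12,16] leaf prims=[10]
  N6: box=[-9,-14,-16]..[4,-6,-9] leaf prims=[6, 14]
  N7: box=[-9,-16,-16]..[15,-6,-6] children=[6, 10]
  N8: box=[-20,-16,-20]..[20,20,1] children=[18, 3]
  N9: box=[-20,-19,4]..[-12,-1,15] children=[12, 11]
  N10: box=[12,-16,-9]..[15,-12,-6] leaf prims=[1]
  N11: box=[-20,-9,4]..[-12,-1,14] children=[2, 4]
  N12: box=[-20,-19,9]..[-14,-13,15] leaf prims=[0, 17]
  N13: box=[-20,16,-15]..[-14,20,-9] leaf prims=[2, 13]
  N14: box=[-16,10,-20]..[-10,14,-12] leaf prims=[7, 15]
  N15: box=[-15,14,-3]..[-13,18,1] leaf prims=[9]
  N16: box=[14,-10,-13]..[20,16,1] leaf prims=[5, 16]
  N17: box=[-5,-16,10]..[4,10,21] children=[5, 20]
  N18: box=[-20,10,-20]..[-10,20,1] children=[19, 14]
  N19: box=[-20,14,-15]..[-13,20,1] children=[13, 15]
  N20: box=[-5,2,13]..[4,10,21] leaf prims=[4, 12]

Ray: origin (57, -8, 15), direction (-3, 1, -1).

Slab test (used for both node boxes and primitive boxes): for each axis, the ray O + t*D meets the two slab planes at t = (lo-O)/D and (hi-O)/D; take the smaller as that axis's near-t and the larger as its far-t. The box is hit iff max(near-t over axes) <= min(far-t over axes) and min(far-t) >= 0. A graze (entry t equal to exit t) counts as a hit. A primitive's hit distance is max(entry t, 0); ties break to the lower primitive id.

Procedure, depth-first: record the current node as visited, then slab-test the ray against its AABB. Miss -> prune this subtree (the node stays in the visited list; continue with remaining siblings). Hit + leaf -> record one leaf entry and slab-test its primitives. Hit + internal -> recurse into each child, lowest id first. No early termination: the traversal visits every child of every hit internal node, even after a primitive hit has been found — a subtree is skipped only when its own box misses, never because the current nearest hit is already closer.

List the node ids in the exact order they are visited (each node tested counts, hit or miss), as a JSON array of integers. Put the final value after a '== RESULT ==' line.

Walk:
N0 x:[37/3,77/3] y:[-11,28] z:[-6,35] -> hit [37/3,77/3], descend [1, 8]
  N1 x:[53/3,77/3] y:[-11,18] z:[-6,11] -> miss, prune
  N8 x:[37/3,77/3] y:[-8,28] z:[14,35] -> hit [14,77/3], descend [3, 18]
    N3 x:[37/3,22] y:[-8,24] z:[14,31] -> hit [14,22], descend [7, 16]
      N7 x:[14,22] y:[-8,2] z:[21,31] -> miss, prune
      N16 x:[37/3,43/3] y:[-2,24] z:[14,28] -> hit [14,43/3] leaf, test {P5(miss), P16(miss)}
    N18 x:[67/3,77/3] y:[18,28] z:[14,35] -> hit [67/3,77/3], descend [14, 19]
      N14 x:[67/3,73/3] y:[18,22] z:[27,35] -> miss, prune
      N19 x:[70/3,77/3] y:[22,28] z:[14,30] -> hit [70/3,77/3], descend [13, 15]
        N13 x:[71/3,77/3] y:[24,28] z:[24,30] -> hit [24,77/3] leaf, test {P2@t=24, P13(miss)}
        N15 x:[70/3,24] y:[22,26] z:[14,18] -> miss, prune

Visited [0, 1, 8, 3, 7, 16, 18, 14, 19, 13, 15]. Tests: 11 box, 2 leaf. Nearest: P2.

== RESULT ==
[0, 1, 8, 3, 7, 16, 18, 14, 19, 13, 15]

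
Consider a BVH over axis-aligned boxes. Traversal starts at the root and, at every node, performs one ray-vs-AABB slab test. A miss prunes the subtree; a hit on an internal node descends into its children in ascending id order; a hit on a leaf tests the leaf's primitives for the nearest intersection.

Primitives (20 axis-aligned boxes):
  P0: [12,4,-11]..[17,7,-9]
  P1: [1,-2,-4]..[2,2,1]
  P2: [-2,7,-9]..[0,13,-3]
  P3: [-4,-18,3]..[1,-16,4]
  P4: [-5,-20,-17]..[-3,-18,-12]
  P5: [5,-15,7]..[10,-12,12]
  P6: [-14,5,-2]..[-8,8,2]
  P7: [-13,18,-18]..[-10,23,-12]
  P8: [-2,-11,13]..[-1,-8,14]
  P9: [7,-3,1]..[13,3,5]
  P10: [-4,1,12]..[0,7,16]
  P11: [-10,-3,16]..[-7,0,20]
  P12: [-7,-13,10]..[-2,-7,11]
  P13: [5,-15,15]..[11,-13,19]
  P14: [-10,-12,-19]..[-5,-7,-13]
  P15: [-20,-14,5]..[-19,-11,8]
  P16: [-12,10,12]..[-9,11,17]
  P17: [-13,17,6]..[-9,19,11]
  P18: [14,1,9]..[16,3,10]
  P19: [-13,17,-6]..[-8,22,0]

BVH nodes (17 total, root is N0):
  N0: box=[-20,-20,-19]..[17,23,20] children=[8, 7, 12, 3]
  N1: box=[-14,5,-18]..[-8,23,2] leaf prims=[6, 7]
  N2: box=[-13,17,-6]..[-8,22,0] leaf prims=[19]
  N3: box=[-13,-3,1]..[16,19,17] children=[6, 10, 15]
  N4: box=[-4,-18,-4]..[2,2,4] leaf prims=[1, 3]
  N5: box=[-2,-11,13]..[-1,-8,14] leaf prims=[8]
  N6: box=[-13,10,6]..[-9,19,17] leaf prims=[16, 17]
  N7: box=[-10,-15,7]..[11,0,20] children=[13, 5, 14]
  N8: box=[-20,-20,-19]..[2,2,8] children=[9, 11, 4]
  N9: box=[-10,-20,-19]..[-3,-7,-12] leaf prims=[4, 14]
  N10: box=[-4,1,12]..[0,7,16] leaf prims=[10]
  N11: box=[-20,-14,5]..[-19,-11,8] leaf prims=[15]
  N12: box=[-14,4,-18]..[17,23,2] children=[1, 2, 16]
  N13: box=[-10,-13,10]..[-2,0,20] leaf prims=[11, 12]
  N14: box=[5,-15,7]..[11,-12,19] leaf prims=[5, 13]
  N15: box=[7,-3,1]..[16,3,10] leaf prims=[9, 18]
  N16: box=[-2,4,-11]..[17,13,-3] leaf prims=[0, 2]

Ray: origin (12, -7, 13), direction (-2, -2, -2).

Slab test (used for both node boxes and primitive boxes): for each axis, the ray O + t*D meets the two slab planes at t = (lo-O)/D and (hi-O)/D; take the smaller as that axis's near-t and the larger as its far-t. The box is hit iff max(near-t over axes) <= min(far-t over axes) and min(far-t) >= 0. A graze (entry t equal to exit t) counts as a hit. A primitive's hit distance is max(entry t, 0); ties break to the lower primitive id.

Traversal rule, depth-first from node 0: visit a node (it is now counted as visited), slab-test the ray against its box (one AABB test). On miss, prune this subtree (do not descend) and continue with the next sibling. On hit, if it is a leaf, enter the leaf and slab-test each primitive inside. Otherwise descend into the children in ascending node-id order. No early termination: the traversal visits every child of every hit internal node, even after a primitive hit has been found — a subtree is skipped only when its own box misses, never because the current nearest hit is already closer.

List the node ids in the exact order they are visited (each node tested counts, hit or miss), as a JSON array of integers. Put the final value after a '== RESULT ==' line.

Walk:
N0 x:[-5/2,16] y:[-15,13/2] z:[-7/2,16] -> hit [-5/2,13/2], descend [3, 7, 8, 12]
  N3 x:[-2,25/2] y:[-13,-2] z:[-2,6] -> miss, prune
  N7 x:[1/2,11] y:[-7/2,4] z:[-7/2,3] -> hit [1/2,3], descend [5, 13, 14]
    N5 x:[13/2,7] y:[1/2,2] z:[-1/2,0] -> miss, prune
    N13 x:[7,11] y:[-7/2,3] z:[-7/2,3/2] -> miss, prune
    N14 x:[1/2,7/2] y:[5/2,4] z:[-3,3] -> hit [5/2,3] leaf, test {P5@t=5/2, P13(miss)}
  N8 x:[5,16] y:[-9/2,13/2] z:[5/2,16] -> hit [5,13/2], descend [4, 9, 11]
    N4 x:[5,8] y:[-9/2,11/2] z:[9/2,17/2] -> hit [5,11/2] leaf, test {P1(miss), P3(miss)}
    N9 x:[15/2,11] y:[0,13/2] z:[25/2,16] -> miss, prune
    N11 x:[31/2,16] y:[2,7/2] z:[5/2,4] -> miss, prune
  N12 x:[-5/2,13] y:[-15,-11/2] z:[11/2,31/2] -> miss, prune

Visited [0, 3, 7, 5, 13, 14, 8, 4, 9, 11, 12]. Tests: 11 box, 2 leaf. Nearest: P5.

== RESULT ==
[0, 3, 7, 5, 13, 14, 8, 4, 9, 11, 12]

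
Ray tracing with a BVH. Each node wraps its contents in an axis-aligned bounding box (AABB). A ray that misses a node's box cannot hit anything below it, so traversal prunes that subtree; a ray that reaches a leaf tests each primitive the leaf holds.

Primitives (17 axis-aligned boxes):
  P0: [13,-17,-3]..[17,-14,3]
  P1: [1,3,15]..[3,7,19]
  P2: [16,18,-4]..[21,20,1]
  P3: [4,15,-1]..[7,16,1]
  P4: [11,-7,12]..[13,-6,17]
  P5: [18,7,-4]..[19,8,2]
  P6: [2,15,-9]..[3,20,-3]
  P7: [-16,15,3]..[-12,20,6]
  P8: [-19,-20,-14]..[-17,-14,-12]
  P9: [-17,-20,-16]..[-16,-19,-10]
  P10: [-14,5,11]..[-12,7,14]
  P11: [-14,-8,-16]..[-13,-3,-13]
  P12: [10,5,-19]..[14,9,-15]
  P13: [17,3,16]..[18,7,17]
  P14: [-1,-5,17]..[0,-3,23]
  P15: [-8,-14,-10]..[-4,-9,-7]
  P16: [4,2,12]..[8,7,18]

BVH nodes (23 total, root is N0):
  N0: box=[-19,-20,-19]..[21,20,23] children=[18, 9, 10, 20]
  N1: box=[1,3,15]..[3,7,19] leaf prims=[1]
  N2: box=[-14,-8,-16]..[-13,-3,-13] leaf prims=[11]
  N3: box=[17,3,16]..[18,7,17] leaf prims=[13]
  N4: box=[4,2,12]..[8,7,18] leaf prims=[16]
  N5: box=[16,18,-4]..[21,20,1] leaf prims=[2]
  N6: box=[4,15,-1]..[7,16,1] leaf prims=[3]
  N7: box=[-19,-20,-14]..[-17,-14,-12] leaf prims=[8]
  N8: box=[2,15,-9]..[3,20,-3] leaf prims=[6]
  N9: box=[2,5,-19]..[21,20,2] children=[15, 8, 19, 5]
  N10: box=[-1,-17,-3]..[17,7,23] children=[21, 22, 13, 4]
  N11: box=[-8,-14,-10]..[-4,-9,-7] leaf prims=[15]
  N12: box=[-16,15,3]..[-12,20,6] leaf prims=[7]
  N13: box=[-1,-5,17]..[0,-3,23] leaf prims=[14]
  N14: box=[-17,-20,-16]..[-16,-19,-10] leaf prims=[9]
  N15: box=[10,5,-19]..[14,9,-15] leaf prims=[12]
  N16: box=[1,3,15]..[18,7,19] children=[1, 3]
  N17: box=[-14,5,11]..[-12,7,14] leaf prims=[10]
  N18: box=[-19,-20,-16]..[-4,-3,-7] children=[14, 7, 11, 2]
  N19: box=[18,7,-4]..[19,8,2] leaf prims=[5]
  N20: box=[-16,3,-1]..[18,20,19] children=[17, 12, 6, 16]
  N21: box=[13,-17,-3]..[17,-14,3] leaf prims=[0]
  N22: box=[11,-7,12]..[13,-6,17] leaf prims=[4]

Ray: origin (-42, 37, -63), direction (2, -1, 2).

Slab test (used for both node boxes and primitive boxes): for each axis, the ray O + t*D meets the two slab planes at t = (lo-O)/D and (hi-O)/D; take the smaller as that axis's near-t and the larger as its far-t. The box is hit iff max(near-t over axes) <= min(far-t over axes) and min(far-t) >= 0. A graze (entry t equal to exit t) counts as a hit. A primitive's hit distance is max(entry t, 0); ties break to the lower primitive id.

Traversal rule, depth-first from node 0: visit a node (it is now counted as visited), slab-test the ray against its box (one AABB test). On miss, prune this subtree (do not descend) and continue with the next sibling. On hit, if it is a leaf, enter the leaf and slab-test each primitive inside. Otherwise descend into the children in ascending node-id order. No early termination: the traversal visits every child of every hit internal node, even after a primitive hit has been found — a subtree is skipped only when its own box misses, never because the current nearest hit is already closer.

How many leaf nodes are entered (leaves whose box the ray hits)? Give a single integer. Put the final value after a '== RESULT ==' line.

Trace the traversal:
N0 x:[23/2,63/2] y:[17,57] z:[22,43] -> hit [22,63/2], descend [9, 10, 18, 20]
  N9 x:[22,63/2] y:[17,32] z:[22,65/2] -> hit [22,63/2], descend [5, 8, 15, 19]
    N5 x:[29,63/2] y:[17,19] z:[59/2,32] -> miss, prune
    N8 x:[22,45/2] y:[17,22] z:[27,30] -> miss, prune
    N15 x:[26,28] y:[28,32] z:[22,24] -> miss, prune
    N19 x:[30,61/2] y:[29,30] z:[59/2,65/2] -> hit [30,30] leaf, test {P5@t=30}
  N10 x:[41/2,59/2] y:[30,54] z:[30,43] -> miss, prune
  N18 x:[23/2,19] y:[40,57] z:[47/2,28] -> miss, prune
  N20 x:[13,30] y:[17,34] z:[31,41] -> miss, prune

Summary -> nodes [0, 9, 5, 8, 15, 19, 10, 18, 20]; box-tests=9; leaf-entries=1; first=P5

== RESULT ==
1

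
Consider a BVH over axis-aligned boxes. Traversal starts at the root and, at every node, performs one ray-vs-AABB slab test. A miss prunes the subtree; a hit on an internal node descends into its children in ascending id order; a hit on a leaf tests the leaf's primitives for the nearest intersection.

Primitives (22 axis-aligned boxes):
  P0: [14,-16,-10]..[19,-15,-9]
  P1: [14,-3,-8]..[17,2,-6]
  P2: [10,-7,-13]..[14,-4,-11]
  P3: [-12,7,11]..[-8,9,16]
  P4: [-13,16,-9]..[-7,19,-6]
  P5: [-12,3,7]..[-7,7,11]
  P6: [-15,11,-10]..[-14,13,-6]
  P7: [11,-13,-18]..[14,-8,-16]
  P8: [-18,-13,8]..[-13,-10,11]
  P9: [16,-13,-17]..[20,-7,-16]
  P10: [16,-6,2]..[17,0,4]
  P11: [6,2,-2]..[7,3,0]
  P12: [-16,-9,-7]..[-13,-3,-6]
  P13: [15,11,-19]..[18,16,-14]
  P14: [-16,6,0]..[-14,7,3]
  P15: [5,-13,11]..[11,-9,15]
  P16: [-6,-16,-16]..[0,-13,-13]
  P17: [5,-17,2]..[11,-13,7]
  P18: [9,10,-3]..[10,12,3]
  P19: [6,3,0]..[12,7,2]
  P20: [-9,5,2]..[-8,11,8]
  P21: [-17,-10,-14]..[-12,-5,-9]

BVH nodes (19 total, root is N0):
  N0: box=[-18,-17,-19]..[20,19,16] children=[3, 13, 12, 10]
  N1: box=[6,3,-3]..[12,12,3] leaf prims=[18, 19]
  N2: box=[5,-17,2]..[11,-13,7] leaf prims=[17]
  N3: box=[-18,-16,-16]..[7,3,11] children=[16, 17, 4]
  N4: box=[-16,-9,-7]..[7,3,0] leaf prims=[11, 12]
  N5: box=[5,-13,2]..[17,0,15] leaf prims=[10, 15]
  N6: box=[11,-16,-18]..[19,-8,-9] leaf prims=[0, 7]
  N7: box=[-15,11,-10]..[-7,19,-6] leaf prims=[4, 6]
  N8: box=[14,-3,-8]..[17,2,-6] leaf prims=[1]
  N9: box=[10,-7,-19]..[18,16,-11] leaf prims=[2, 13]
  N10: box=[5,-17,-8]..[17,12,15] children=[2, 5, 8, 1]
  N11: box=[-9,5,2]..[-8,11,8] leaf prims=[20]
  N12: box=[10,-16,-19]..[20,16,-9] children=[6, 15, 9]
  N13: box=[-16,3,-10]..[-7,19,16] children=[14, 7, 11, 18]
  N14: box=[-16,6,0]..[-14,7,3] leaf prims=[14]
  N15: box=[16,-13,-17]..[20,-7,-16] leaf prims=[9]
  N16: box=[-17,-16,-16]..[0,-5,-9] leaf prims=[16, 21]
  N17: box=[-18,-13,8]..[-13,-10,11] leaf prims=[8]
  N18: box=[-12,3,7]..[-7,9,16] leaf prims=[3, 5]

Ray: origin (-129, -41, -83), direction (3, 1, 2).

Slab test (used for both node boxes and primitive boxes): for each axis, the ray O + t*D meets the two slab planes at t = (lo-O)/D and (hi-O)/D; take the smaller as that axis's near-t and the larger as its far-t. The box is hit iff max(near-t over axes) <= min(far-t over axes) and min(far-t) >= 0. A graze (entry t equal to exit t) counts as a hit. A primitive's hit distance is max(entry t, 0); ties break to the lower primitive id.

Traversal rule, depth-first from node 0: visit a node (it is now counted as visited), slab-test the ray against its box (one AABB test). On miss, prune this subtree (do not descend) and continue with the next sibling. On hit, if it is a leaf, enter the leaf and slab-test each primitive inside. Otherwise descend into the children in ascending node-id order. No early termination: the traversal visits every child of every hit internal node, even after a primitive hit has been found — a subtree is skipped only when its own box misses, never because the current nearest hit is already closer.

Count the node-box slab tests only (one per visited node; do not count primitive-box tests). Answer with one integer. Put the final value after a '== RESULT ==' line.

Walk:
N0 x:[37,149/3] y:[24,60] z:[32,99/2] -> hit [37,99/2], descend [3, 10, 12, 13]
  N3 x:[37,136/3] y:[25,44] z:[67/2,47] -> hit [37,44], descend [4, 16, 17]
    N4 x:[113/3,136/3] y:[32,44] z:[38,83/2] -> hit [38,83/2] leaf, test {P11(miss), P12@t=38}
    N16 x:[112/3,43] y:[25,36] z:[67/2,37] -> miss, prune
    N17 x:[37,116/3] y:[28,31] z:[91/2,47] -> miss, prune
  N10 x:[134/3,146/3] y:[24,53] z:[75/2,49] -> hit [134/3,146/3], descend [1, 2, 5, 8]
    N1 x:[45,47] y:[44,53] z:[40,43] -> miss, prune
    N2 x:[134/3,140/3] y:[24,28] z:[85/2,45] -> miss, prune
    N5 x:[134/3,146/3] y:[28,41] z:[85/2,49] -> miss, prune
    N8 x:[143/3,146/3] y:[38,43] z:[75/2,77/2] -> miss, prune
  N12 x:[139/3,149/3] y:[25,57] z:[32,37] -> miss, prune
  N13 x:[113/3,122/3] y:[44,60] z:[73/2,99/2] -> miss, prune

Visited [0, 3, 4, 16, 17, 10, 1, 2, 5, 8, 12, 13]. Tests: 12 box, 1 leaf. Nearest: P12.

== RESULT ==
12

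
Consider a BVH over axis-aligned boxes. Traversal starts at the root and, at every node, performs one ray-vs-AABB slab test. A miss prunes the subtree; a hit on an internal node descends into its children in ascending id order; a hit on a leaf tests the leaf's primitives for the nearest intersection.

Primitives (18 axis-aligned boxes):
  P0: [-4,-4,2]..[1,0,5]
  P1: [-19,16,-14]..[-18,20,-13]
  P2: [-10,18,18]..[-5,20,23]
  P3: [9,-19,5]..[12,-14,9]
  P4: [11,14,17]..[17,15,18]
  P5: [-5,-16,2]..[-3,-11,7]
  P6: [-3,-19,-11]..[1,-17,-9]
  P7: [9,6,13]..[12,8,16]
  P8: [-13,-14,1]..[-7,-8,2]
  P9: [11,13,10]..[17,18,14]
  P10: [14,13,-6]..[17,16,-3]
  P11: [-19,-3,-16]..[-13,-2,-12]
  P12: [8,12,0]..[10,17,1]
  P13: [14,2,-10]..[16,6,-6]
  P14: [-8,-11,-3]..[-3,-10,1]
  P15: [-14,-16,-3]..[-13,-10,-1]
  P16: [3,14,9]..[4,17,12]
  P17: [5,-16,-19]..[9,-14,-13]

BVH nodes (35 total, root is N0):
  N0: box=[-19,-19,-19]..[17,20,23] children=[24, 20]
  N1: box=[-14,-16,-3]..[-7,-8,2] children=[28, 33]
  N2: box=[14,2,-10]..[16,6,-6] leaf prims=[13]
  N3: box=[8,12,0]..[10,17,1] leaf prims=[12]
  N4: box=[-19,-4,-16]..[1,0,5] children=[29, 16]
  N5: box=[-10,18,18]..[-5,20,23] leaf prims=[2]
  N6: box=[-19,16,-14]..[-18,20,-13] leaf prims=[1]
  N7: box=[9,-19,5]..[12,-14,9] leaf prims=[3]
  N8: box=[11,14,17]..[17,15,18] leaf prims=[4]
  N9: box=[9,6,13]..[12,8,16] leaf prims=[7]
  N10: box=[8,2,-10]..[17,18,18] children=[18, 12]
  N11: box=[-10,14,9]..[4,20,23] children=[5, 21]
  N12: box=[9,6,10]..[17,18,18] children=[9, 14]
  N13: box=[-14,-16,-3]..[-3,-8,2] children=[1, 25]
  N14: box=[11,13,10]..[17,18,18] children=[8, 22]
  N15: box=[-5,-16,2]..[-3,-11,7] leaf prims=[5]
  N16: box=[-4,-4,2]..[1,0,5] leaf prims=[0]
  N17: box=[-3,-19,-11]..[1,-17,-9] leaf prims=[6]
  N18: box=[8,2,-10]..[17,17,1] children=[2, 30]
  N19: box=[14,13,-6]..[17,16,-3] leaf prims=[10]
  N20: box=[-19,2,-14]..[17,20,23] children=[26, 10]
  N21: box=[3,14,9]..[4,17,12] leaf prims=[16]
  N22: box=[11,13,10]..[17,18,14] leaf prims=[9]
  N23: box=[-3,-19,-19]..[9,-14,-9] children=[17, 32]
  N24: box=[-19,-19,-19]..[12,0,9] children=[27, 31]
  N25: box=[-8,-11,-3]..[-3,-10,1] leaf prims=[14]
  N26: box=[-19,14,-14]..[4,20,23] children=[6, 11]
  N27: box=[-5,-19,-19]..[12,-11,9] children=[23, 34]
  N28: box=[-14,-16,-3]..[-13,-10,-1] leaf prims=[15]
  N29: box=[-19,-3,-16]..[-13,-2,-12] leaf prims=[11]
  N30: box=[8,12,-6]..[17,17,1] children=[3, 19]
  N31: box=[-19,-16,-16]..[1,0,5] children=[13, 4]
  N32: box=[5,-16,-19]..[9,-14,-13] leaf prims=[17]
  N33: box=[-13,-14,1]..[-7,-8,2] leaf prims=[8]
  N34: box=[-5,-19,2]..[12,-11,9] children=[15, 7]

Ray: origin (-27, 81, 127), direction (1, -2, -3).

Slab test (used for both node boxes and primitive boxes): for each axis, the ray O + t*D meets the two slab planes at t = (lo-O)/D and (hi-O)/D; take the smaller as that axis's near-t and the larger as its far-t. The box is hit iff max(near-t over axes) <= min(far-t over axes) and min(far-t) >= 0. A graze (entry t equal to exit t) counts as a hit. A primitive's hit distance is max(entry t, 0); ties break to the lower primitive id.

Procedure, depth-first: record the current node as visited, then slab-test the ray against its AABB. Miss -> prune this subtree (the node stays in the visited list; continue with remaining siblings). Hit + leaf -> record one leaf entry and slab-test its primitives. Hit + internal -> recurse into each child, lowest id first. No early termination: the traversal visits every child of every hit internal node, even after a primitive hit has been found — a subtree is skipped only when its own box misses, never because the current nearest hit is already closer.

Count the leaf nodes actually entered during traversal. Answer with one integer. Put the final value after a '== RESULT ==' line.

Walk:
N0 x:[8,44] y:[61/2,50] z:[104/3,146/3] -> hit [104/3,44], descend [20, 24]
  N20 x:[8,44] y:[61/2,79/2] z:[104/3,47] -> hit [104/3,79/2], descend [10, 26]
    N10 x:[35,44] y:[63/2,79/2] z:[109/3,137/3] -> hit [109/3,79/2], descend [12, 18]
      N12 x:[36,44] y:[63/2,75/2] z:[109/3,39] -> hit [109/3,75/2], descend [9, 14]
        N9 x:[36,39] y:[73/2,75/2] z:[37,38] -> hit [37,75/2] leaf, test {P7@t=37}
        N14 x:[38,44] y:[63/2,34] z:[109/3,39] -> miss, prune
      N18 x:[35,44] y:[32,79/2] z:[42,137/3] -> miss, prune
    N26 x:[8,31] y:[61/2,67/2] z:[104/3,47] -> miss, prune
  N24 x:[8,39] y:[81/2,50] z:[118/3,146/3] -> miss, prune

Visited [0, 20, 10, 12, 9, 14, 18, 26, 24]. Tests: 9 box, 1 leaf. Nearest: P7.

== RESULT ==
1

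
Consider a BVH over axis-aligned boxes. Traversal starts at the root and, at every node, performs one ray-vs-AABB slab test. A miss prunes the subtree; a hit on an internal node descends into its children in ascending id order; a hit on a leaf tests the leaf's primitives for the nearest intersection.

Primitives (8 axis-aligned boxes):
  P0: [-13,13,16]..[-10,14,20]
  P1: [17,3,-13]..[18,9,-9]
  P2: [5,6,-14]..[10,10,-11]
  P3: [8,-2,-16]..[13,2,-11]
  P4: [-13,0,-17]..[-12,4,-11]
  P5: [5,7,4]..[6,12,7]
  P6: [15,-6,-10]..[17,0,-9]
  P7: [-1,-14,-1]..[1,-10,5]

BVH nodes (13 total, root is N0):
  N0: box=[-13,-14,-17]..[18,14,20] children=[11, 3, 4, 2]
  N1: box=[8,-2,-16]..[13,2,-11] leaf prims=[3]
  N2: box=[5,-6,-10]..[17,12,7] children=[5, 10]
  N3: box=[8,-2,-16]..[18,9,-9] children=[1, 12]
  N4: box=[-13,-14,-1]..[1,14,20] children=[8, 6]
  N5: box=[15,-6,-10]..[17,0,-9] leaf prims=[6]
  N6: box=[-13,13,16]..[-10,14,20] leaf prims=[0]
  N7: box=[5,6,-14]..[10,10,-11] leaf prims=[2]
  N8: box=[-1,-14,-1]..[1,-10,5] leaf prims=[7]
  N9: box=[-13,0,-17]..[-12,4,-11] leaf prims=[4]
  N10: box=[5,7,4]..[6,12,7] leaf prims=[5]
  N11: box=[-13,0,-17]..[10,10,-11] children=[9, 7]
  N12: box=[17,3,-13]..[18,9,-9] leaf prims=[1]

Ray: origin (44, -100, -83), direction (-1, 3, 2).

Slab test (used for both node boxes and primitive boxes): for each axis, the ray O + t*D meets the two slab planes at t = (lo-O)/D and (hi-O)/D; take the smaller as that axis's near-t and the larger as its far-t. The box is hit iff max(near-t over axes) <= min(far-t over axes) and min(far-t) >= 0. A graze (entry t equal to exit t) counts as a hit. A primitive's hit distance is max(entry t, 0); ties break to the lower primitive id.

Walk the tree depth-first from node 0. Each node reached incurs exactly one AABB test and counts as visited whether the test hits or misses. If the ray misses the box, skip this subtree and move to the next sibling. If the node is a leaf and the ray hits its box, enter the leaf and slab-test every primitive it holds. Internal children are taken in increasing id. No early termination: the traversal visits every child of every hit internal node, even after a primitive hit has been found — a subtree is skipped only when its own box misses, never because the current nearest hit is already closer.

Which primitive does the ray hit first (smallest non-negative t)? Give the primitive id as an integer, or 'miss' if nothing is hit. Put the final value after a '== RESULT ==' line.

Walk:
N0 x:[26,57] y:[86/3,38] z:[33,103/2] -> hit [33,38], descend [2, 3, 4, 11]
  N2 x:[27,39] y:[94/3,112/3] z:[73/2,45] -> hit [73/2,112/3], descend [5, 10]
    N5 x:[27,29] y:[94/3,100/3] z:[73/2,37] -> miss, prune
    N10 x:[38,39] y:[107/3,112/3] z:[87/2,45] -> miss, prune
  N3 x:[26,36] y:[98/3,109/3] z:[67/2,37] -> hit [67/2,36], descend [1, 12]
    N1 x:[31,36] y:[98/3,34] z:[67/2,36] -> hit [67/2,34] leaf, test {P3@t=67/2}
    N12 x:[26,27] y:[103/3,109/3] z:[35,37] -> miss, prune
  N4 x:[43,57] y:[86/3,38] z:[41,103/2] -> miss, prune
  N11 x:[34,57] y:[100/3,110/3] z:[33,36] -> hit [34,36], descend [7, 9]
    N7 x:[34,39] y:[106/3,110/3] z:[69/2,36] -> hit [106/3,36] leaf, test {P2@t=106/3}
    N9 x:[56,57] y:[100/3,104/3] z:[33,36] -> miss, prune

11 AABB tests over nodes [0, 2, 5, 10, 3, 1, 12, 4, 11, 7, 9]; 2 leaves entered; closest P3.

== RESULT ==
3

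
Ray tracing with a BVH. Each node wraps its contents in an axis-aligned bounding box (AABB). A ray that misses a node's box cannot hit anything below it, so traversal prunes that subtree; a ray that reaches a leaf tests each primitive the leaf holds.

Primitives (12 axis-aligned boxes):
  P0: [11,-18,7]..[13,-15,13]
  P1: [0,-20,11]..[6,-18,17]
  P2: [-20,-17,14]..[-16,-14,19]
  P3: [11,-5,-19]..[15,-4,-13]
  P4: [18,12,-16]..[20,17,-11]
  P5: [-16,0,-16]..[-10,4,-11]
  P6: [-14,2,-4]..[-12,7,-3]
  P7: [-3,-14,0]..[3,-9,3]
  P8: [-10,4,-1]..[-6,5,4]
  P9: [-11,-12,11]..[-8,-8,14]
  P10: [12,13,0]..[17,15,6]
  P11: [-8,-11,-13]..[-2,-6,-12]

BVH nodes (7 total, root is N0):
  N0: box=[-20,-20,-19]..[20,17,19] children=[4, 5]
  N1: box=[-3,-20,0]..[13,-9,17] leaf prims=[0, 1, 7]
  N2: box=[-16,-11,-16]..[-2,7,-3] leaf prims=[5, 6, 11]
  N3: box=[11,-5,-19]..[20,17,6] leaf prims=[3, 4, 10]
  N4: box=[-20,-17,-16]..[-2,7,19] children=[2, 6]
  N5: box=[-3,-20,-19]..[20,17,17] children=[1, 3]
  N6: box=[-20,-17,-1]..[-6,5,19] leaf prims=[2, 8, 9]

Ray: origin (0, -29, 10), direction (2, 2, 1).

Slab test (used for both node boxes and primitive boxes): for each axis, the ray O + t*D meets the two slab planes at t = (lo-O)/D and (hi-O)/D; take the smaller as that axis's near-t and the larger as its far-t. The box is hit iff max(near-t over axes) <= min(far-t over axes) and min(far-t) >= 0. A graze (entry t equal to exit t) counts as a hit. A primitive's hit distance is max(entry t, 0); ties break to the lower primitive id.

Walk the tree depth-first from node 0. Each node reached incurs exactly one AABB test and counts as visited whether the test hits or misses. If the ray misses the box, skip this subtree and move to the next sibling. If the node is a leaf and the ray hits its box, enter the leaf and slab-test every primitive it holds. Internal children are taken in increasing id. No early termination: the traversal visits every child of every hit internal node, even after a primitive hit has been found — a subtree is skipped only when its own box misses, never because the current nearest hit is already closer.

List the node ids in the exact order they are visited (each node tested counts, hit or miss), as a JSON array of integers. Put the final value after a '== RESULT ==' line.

Trace the traversal:
N0 x:[-10,10] y:[9/2,23] z:[-29,9] -> hit [9/2,9], descend [4, 5]
  N4 x:[-10,-1] y:[6,18] z:[-26,9] -> miss, prune
  N5 x:[-3/2,10] y:[9/2,23] z:[-29,7] -> hit [9/2,7], descend [1, 3]
    N1 x:[-3/2,13/2] y:[9/2,10] z:[-10,7] -> hit [9/2,13/2] leaf, test {P0(miss), P1(miss), P7(miss)}
    N3 x:[11/2,10] y:[12,23] z:[-29,-4] -> miss, prune

Visited [0, 4, 5, 1, 3]. Tests: 5 box, 1 leaf. Nearest: miss.

== RESULT ==
[0, 4, 5, 1, 3]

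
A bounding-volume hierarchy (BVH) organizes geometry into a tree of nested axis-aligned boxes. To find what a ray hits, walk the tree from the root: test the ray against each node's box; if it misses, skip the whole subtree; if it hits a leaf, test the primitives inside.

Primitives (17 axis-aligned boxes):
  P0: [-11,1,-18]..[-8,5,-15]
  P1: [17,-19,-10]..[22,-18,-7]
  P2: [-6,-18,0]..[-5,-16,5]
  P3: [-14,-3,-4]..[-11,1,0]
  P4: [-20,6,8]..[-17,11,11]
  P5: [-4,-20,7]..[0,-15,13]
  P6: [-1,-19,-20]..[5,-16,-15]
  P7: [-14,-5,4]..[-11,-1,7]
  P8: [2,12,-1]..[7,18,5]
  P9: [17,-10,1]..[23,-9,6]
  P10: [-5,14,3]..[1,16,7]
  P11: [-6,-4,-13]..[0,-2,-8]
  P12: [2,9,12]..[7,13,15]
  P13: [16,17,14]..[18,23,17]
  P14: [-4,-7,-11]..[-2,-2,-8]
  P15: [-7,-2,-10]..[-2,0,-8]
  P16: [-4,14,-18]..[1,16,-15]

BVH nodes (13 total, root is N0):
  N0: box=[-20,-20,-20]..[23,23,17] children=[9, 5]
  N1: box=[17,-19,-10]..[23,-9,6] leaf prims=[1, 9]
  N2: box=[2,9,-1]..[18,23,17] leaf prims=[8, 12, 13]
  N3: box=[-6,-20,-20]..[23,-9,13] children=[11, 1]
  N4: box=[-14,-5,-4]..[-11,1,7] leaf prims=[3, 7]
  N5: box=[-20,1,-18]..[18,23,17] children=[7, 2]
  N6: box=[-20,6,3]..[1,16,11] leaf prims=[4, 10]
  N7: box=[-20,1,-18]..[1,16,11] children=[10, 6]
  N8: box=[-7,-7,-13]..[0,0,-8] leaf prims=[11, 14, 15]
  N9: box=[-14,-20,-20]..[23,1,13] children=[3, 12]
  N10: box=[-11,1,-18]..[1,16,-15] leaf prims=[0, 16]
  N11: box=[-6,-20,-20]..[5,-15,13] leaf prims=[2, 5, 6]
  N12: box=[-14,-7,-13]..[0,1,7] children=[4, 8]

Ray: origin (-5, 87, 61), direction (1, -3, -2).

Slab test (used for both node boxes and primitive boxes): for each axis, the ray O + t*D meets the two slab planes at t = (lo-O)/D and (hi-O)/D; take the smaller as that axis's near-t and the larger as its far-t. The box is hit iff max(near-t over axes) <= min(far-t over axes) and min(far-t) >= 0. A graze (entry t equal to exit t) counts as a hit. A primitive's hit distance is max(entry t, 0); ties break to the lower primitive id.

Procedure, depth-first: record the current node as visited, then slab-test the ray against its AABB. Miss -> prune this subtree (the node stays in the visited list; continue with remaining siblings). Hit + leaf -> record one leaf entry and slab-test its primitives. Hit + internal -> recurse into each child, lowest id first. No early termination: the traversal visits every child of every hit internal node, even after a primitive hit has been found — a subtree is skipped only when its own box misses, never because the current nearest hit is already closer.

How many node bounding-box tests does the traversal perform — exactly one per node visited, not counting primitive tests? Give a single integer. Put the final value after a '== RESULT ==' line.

Traverse from the root:
N0 x:[-15,28] y:[64/3,107/3] z:[22,81/2] -> hit [22,28], descend [5, 9]
  N5 x:[-15,23] y:[64/3,86/3] z:[22,79/2] -> hit [22,23], descend [2, 7]
    N2 x:[7,23] y:[64/3,26] z:[22,31] -> hit [22,23] leaf, test {P8(miss), P12(miss), P13@t=22}
    N7 x:[-15,6] y:[71/3,86/3] z:[25,79/2] -> miss, prune
  N9 x:[-9,28] y:[86/3,107/3] z:[24,81/2] -> miss, prune

Summary -> nodes [0, 5, 2, 7, 9]; box-tests=5; leaf-entries=1; first=P13

== RESULT ==
5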